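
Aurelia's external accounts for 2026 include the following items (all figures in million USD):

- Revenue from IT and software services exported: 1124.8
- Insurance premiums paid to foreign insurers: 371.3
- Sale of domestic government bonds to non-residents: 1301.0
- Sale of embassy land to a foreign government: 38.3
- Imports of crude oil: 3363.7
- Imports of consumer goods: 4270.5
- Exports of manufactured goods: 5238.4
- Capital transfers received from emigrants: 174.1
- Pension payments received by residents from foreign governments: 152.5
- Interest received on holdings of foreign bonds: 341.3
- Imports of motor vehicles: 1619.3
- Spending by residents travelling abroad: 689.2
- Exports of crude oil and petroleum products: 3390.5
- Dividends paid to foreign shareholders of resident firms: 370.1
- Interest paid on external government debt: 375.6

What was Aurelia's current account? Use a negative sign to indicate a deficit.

-812.2

Goods: -4270.5 + 3390.5 + 5238.4 - 3363.7 - 1619.3 = -624.6
Services: -689.2 + 1124.8 - 371.3 = 64.3
Primary income: -370.1 - 375.6 + 341.3 = -404.4
Secondary income: 152.5
Current account = (-624.6) + 64.3 + (-404.4) + 152.5 = -812.2
(Excluded from the current account — financial account: sale of domestic government bonds to non-residents 1301.0; capital account: sale of embassy land to a foreign government 38.3, capital transfers received from emigrants 174.1.)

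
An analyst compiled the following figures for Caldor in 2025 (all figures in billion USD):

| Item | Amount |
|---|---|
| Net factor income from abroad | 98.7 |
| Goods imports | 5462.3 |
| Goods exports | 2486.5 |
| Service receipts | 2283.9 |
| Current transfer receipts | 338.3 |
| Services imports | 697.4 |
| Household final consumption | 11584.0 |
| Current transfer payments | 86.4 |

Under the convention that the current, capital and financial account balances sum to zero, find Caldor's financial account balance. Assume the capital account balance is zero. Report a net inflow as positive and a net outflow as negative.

1038.7

Goods balance = 2486.5 - 5462.3 = -2975.8
Services balance = 2283.9 - 697.4 = 1586.5
Trade balance (goods + services) = -2975.8 + 1586.5 = -1389.3
Net primary income = 98.7
Net secondary income = 338.3 - 86.4 = 251.9
Current account = -1389.3 + 98.7 + 251.9 = -1038.7
Financial account = -(-1038.7) = 1038.7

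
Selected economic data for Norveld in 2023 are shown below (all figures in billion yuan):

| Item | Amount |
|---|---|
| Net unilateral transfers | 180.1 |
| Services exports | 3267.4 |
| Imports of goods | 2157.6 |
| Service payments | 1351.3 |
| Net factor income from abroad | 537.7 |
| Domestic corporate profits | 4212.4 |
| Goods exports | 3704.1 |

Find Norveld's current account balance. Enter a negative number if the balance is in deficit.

4180.4

Goods balance = 3704.1 - 2157.6 = 1546.5
Services balance = 3267.4 - 1351.3 = 1916.1
Trade balance (goods + services) = 1546.5 + 1916.1 = 3462.6
Net primary income = 537.7
Net secondary income = 180.1
Current account = 3462.6 + 537.7 + 180.1 = 4180.4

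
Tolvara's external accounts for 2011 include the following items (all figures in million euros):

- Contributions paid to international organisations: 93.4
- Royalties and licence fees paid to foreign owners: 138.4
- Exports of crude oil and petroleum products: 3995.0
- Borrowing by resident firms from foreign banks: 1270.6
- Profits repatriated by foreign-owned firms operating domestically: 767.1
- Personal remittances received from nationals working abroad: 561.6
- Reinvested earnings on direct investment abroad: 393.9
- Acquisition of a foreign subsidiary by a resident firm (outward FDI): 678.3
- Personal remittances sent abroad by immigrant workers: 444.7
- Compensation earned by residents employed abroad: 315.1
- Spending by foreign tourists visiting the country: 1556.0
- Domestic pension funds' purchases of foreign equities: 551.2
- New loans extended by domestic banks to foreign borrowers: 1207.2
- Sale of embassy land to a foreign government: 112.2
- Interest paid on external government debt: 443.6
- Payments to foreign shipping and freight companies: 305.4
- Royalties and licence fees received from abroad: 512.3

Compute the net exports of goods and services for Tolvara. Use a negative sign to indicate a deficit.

Goods: 3995.0
Services: 1556.0 + 512.3 - 305.4 - 138.4 = 1624.5
Trade balance = 3995.0 + 1624.5 = 5619.5
(Excluded from the trade balance — secondary income: contributions paid to international organisations 93.4, personal remittances received from nationals working abroad 561.6, personal remittances sent abroad by immigrant workers 444.7; financial account: borrowing by resident firms from foreign banks 1270.6, acquisition of a foreign subsidiary by a resident firm (outward FDI) 678.3, domestic pension funds' purchases of foreign equities 551.2, new loans extended by domestic banks to foreign borrowers 1207.2; primary income: profits repatriated by foreign-owned firms operating domestically 767.1, reinvested earnings on direct investment abroad 393.9, compensation earned by residents employed abroad 315.1, interest paid on external government debt 443.6; capital account: sale of embassy land to a foreign government 112.2.)

5619.5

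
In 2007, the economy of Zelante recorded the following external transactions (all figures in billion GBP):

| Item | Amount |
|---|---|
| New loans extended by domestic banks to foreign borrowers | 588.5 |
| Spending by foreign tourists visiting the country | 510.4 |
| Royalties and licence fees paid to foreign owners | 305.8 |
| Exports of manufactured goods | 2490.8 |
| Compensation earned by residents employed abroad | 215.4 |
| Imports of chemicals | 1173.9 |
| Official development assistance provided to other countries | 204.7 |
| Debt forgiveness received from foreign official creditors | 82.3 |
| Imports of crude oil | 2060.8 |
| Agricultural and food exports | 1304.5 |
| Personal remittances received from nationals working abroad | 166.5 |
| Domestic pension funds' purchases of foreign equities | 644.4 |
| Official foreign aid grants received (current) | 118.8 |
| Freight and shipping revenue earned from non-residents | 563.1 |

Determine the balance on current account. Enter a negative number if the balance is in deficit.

Goods: -2060.8 - 1173.9 + 1304.5 + 2490.8 = 560.6
Services: -305.8 + 563.1 + 510.4 = 767.7
Primary income: 215.4
Secondary income: 166.5 + 118.8 - 204.7 = 80.6
Current account = 560.6 + 767.7 + 215.4 + 80.6 = 1624.3
(Excluded from the current account — financial account: new loans extended by domestic banks to foreign borrowers 588.5, domestic pension funds' purchases of foreign equities 644.4; capital account: debt forgiveness received from foreign official creditors 82.3.)

1624.3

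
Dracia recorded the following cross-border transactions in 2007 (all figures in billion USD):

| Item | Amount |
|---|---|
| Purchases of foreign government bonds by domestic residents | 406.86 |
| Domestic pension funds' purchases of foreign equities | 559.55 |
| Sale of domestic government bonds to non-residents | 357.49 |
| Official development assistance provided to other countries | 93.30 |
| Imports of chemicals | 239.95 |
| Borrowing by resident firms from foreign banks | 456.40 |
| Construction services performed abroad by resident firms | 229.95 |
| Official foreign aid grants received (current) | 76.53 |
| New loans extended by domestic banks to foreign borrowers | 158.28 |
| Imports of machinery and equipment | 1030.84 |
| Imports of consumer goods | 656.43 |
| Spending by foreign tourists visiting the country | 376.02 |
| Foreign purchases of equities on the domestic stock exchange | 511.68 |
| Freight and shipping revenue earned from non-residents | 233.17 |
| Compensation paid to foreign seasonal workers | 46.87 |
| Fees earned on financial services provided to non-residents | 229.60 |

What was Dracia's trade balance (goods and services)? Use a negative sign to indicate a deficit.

-858.48

Goods: -239.95 - 1030.84 - 656.43 = -1927.22
Services: 229.60 + 229.95 + 233.17 + 376.02 = 1068.74
Trade balance = -1927.22 + 1068.74 = -858.48
(Excluded from the trade balance — financial account: purchases of foreign government bonds by domestic residents 406.86, domestic pension funds' purchases of foreign equities 559.55, sale of domestic government bonds to non-residents 357.49, borrowing by resident firms from foreign banks 456.40, new loans extended by domestic banks to foreign borrowers 158.28, foreign purchases of equities on the domestic stock exchange 511.68; secondary income: official development assistance provided to other countries 93.30, official foreign aid grants received (current) 76.53; primary income: compensation paid to foreign seasonal workers 46.87.)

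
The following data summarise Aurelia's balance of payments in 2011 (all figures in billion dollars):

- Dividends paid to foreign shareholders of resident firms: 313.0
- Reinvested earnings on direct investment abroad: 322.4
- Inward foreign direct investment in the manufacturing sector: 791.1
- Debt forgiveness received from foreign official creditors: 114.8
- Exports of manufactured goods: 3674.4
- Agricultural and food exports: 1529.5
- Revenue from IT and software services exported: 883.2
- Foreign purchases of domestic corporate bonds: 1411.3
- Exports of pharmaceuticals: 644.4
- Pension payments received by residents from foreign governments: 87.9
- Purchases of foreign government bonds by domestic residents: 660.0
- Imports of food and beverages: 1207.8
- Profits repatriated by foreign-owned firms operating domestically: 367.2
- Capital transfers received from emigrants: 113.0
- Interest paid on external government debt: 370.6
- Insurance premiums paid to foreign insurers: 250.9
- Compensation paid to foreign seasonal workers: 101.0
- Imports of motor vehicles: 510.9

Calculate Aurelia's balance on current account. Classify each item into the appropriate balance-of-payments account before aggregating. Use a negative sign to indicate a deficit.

Goods: -510.9 - 1207.8 + 1529.5 + 644.4 + 3674.4 = 4129.6
Services: 883.2 - 250.9 = 632.3
Primary income: -101.0 - 313.0 - 367.2 - 370.6 + 322.4 = -829.4
Secondary income: 87.9
Current account = 4129.6 + 632.3 + (-829.4) + 87.9 = 4020.4
(Excluded from the current account — financial account: inward foreign direct investment in the manufacturing sector 791.1, foreign purchases of domestic corporate bonds 1411.3, purchases of foreign government bonds by domestic residents 660.0; capital account: debt forgiveness received from foreign official creditors 114.8, capital transfers received from emigrants 113.0.)

4020.4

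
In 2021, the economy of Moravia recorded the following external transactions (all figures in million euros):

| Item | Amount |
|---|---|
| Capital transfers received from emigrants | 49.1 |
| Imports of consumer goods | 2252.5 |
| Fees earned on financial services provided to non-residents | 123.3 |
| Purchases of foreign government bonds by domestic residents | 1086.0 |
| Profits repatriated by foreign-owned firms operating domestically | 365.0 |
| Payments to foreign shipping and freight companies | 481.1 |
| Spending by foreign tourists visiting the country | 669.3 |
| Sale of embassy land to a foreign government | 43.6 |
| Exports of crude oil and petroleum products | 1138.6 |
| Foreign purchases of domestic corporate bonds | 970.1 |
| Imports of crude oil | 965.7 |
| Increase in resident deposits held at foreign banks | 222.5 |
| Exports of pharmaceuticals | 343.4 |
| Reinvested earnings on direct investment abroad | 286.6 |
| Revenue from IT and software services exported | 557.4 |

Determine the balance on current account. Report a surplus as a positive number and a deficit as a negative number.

Goods: -2252.5 + 343.4 - 965.7 + 1138.6 = -1736.2
Services: 123.3 + 557.4 - 481.1 + 669.3 = 868.9
Primary income: -365.0 + 286.6 = -78.4
Current account = (-1736.2) + 868.9 + (-78.4) = -945.7
(Excluded from the current account — capital account: capital transfers received from emigrants 49.1, sale of embassy land to a foreign government 43.6; financial account: purchases of foreign government bonds by domestic residents 1086.0, foreign purchases of domestic corporate bonds 970.1, increase in resident deposits held at foreign banks 222.5.)

-945.7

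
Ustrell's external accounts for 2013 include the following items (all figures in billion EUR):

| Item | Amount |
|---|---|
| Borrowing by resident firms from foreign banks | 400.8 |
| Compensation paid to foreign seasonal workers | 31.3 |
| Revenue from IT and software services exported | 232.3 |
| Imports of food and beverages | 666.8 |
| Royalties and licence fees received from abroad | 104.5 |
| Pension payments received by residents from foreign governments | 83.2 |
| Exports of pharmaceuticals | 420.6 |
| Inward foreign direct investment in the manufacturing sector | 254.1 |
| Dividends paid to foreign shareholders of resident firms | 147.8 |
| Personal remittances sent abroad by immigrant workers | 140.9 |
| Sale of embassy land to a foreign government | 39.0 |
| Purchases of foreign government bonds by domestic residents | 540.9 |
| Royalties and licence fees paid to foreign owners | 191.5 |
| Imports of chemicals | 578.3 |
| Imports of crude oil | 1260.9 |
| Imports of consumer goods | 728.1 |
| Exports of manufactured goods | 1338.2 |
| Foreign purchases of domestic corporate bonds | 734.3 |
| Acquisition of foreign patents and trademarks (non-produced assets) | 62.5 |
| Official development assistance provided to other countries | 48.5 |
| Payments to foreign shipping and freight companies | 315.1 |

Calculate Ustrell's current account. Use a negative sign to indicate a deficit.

Goods: -1260.9 - 666.8 + 420.6 - 578.3 - 728.1 + 1338.2 = -1475.3
Services: -191.5 - 315.1 + 232.3 + 104.5 = -169.8
Primary income: -31.3 - 147.8 = -179.1
Secondary income: -48.5 + 83.2 - 140.9 = -106.2
Current account = (-1475.3) + (-169.8) + (-179.1) + (-106.2) = -1930.4
(Excluded from the current account — financial account: borrowing by resident firms from foreign banks 400.8, inward foreign direct investment in the manufacturing sector 254.1, purchases of foreign government bonds by domestic residents 540.9, foreign purchases of domestic corporate bonds 734.3; capital account: sale of embassy land to a foreign government 39.0, acquisition of foreign patents and trademarks (non-produced assets) 62.5.)

-1930.4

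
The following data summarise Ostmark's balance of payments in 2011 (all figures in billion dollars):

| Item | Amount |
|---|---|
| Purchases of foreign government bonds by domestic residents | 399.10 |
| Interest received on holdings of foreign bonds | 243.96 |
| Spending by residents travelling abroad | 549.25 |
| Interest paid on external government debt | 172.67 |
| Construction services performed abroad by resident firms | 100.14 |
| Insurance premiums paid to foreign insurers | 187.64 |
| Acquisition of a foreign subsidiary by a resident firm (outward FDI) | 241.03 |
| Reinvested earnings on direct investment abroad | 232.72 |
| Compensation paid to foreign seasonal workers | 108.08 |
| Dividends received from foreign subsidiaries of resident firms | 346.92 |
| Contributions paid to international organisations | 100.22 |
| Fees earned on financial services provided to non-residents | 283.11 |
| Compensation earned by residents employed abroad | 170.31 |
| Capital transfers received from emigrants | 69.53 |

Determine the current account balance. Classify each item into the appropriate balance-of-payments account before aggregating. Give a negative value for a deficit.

Services: -549.25 + 283.11 - 187.64 + 100.14 = -353.64
Primary income: 243.96 - 172.67 + 170.31 + 232.72 + 346.92 - 108.08 = 713.16
Secondary income: -100.22
Current account = (-353.64) + 713.16 + (-100.22) = 259.30
(Excluded from the current account — financial account: purchases of foreign government bonds by domestic residents 399.10, acquisition of a foreign subsidiary by a resident firm (outward FDI) 241.03; capital account: capital transfers received from emigrants 69.53.)

259.30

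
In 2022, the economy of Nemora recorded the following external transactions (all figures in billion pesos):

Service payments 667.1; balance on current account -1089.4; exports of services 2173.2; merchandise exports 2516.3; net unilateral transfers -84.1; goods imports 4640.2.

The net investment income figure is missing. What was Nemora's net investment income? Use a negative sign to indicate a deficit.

Current account = goods balance + services balance + net primary income + net secondary income
Sum of the known components = -701.9
Net investment income = CA - (known components) = -1089.4 - (-701.9) = -387.5

-387.5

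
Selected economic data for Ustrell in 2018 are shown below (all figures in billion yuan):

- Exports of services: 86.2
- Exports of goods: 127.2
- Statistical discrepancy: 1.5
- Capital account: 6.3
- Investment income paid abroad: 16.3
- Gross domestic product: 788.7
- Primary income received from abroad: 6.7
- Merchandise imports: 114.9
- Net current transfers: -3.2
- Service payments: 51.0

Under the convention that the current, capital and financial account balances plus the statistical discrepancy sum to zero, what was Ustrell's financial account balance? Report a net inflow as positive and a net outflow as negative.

Goods balance = 127.2 - 114.9 = 12.3
Services balance = 86.2 - 51.0 = 35.2
Trade balance (goods + services) = 12.3 + 35.2 = 47.5
Net primary income = 6.7 - 16.3 = -9.6
Net secondary income = -3.2
Current account = 47.5 + (-9.6) + (-3.2) = 34.7
Financial account = -(34.7 + 6.3 + 1.5) = -42.5

-42.5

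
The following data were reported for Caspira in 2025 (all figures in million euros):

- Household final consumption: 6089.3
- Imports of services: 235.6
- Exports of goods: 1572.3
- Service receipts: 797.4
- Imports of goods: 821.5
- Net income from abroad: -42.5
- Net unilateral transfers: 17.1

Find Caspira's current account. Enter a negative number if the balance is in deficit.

1287.2

Goods balance = 1572.3 - 821.5 = 750.8
Services balance = 797.4 - 235.6 = 561.8
Trade balance (goods + services) = 750.8 + 561.8 = 1312.6
Net primary income = -42.5
Net secondary income = 17.1
Current account = 1312.6 + (-42.5) + 17.1 = 1287.2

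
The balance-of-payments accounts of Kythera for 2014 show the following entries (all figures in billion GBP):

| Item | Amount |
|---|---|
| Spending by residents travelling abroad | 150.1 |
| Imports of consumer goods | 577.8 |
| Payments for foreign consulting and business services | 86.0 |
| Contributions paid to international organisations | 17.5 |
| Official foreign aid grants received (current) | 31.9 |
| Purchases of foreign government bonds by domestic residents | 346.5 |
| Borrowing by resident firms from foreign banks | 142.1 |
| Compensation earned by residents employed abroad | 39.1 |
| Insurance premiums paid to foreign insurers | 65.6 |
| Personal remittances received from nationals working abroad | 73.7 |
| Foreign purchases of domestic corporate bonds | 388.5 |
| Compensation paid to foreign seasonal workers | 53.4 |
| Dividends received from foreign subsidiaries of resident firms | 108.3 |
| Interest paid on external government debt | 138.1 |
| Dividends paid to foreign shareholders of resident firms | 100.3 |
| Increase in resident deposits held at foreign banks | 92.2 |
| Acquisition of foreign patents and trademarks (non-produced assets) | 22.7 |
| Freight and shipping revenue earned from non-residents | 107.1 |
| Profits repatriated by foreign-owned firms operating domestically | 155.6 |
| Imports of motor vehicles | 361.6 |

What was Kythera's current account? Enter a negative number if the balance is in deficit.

-1345.9

Goods: -577.8 - 361.6 = -939.4
Services: -86.0 - 150.1 - 65.6 + 107.1 = -194.6
Primary income: 108.3 - 155.6 - 100.3 + 39.1 - 138.1 - 53.4 = -300.0
Secondary income: 73.7 + 31.9 - 17.5 = 88.1
Current account = (-939.4) + (-194.6) + (-300.0) + 88.1 = -1345.9
(Excluded from the current account — financial account: purchases of foreign government bonds by domestic residents 346.5, borrowing by resident firms from foreign banks 142.1, foreign purchases of domestic corporate bonds 388.5, increase in resident deposits held at foreign banks 92.2; capital account: acquisition of foreign patents and trademarks (non-produced assets) 22.7.)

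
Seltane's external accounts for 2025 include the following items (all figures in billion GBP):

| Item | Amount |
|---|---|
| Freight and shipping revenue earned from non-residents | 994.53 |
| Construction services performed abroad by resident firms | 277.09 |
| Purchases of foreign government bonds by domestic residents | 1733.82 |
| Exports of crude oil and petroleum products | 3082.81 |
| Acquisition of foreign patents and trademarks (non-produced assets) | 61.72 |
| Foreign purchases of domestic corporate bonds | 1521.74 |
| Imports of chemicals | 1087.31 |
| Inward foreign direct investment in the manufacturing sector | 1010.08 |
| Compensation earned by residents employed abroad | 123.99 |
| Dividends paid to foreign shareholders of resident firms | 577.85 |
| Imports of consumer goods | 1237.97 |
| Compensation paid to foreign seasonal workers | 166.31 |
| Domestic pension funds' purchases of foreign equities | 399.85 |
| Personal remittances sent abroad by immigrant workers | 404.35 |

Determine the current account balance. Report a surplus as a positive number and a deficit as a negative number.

1004.63

Goods: -1087.31 + 3082.81 - 1237.97 = 757.53
Services: 277.09 + 994.53 = 1271.62
Primary income: -577.85 - 166.31 + 123.99 = -620.17
Secondary income: -404.35
Current account = 757.53 + 1271.62 + (-620.17) + (-404.35) = 1004.63
(Excluded from the current account — financial account: purchases of foreign government bonds by domestic residents 1733.82, foreign purchases of domestic corporate bonds 1521.74, inward foreign direct investment in the manufacturing sector 1010.08, domestic pension funds' purchases of foreign equities 399.85; capital account: acquisition of foreign patents and trademarks (non-produced assets) 61.72.)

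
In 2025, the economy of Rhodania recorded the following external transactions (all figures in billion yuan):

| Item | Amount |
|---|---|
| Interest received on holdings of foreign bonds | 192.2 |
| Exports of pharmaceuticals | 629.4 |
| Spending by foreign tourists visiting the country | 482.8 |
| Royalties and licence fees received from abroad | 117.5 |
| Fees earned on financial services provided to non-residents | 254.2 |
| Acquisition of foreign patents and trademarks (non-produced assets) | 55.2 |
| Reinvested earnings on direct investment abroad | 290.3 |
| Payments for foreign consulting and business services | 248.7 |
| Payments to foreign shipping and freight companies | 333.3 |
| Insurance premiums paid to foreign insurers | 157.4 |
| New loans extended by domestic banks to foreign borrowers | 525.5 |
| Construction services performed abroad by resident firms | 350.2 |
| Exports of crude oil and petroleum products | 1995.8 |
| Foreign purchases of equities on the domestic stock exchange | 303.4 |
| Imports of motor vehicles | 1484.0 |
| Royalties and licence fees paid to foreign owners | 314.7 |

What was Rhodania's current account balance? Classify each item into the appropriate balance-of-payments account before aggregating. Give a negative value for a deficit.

1774.3

Goods: -1484.0 + 629.4 + 1995.8 = 1141.2
Services: -157.4 + 117.5 - 333.3 + 254.2 - 314.7 + 482.8 + 350.2 - 248.7 = 150.6
Primary income: 290.3 + 192.2 = 482.5
Current account = 1141.2 + 150.6 + 482.5 = 1774.3
(Excluded from the current account — capital account: acquisition of foreign patents and trademarks (non-produced assets) 55.2; financial account: new loans extended by domestic banks to foreign borrowers 525.5, foreign purchases of equities on the domestic stock exchange 303.4.)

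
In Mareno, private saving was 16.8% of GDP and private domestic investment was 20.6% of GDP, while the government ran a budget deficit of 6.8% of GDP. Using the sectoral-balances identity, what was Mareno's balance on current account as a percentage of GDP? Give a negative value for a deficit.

By the sectoral-balances identity, CA = (S_private - I) + (T - G).
Private balance = 16.8 - 20.6 = -3.8
Government balance (T - G) = -6.8
CA = -3.8 + (-6.8) = -10.6

-10.6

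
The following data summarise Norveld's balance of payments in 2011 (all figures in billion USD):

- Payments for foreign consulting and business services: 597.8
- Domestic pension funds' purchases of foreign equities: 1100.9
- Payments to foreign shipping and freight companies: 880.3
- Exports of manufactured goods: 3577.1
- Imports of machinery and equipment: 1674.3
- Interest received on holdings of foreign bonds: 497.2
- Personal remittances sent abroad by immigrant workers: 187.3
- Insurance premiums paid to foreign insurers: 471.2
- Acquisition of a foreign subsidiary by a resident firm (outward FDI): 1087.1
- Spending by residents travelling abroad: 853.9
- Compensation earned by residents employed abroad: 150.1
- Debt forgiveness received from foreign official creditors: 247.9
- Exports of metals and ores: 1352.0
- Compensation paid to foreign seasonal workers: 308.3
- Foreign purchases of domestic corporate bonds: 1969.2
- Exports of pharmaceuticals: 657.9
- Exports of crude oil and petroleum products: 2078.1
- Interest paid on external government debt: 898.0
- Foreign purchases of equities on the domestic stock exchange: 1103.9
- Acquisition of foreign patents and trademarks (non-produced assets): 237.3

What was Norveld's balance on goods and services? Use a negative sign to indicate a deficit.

3187.6

Goods: 2078.1 + 657.9 + 3577.1 + 1352.0 - 1674.3 = 5990.8
Services: -880.3 - 597.8 - 853.9 - 471.2 = -2803.2
Trade balance = 5990.8 + (-2803.2) = 3187.6
(Excluded from the trade balance — financial account: domestic pension funds' purchases of foreign equities 1100.9, acquisition of a foreign subsidiary by a resident firm (outward FDI) 1087.1, foreign purchases of domestic corporate bonds 1969.2, foreign purchases of equities on the domestic stock exchange 1103.9; primary income: interest received on holdings of foreign bonds 497.2, compensation earned by residents employed abroad 150.1, compensation paid to foreign seasonal workers 308.3, interest paid on external government debt 898.0; secondary income: personal remittances sent abroad by immigrant workers 187.3; capital account: debt forgiveness received from foreign official creditors 247.9, acquisition of foreign patents and trademarks (non-produced assets) 237.3.)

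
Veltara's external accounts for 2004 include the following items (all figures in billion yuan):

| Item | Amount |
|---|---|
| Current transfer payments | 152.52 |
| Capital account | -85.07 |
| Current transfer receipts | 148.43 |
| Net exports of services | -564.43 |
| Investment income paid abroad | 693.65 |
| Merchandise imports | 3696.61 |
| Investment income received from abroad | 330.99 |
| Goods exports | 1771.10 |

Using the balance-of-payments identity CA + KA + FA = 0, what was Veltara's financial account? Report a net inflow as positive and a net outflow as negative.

2941.76

Goods balance = 1771.10 - 3696.61 = -1925.51
Services balance = -564.43
Trade balance (goods + services) = -1925.51 + (-564.43) = -2489.94
Net primary income = 330.99 - 693.65 = -362.66
Net secondary income = 148.43 - 152.52 = -4.09
Current account = -2489.94 + (-362.66) + (-4.09) = -2856.69
Financial account = -(-2856.69 + (-85.07)) = 2941.76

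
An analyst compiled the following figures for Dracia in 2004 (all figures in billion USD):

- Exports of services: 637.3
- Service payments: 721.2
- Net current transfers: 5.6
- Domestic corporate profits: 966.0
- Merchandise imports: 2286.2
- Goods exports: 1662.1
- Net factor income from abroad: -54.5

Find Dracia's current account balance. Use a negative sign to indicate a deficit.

-756.9

Goods balance = 1662.1 - 2286.2 = -624.1
Services balance = 637.3 - 721.2 = -83.9
Trade balance (goods + services) = -624.1 + (-83.9) = -708.0
Net primary income = -54.5
Net secondary income = 5.6
Current account = -708.0 + (-54.5) + 5.6 = -756.9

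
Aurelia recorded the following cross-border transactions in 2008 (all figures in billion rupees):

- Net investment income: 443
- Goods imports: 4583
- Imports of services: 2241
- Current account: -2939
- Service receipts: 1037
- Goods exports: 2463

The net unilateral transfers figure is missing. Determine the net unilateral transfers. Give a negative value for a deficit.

-58

Current account = goods balance + services balance + net primary income + net secondary income
Sum of the known components = -2881
Net unilateral transfers = CA - (known components) = -2939 - (-2881) = -58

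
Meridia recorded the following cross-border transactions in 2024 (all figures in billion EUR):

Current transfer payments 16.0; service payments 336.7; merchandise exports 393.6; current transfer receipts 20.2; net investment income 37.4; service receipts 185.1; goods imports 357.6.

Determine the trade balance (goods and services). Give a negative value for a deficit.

-115.6

Goods balance = 393.6 - 357.6 = 36.0
Services balance = 185.1 - 336.7 = -151.6
Trade balance (goods + services) = 36.0 + (-151.6) = -115.6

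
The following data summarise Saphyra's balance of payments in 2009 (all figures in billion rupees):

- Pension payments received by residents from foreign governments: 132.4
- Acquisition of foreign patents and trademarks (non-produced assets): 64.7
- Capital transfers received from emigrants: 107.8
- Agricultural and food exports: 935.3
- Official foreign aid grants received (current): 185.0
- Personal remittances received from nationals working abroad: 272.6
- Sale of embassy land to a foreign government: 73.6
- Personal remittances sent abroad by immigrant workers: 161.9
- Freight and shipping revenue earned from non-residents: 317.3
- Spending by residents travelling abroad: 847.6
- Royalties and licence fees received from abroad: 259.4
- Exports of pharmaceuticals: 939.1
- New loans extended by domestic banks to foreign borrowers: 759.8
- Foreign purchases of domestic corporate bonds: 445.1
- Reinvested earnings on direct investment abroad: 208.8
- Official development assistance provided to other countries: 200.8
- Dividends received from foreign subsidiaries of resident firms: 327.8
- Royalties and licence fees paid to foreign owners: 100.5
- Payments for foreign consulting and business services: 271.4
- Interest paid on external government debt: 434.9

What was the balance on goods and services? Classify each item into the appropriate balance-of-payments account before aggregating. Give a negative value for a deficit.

Goods: 939.1 + 935.3 = 1874.4
Services: -100.5 - 271.4 - 847.6 + 259.4 + 317.3 = -642.8
Trade balance = 1874.4 + (-642.8) = 1231.6
(Excluded from the trade balance — secondary income: pension payments received by residents from foreign governments 132.4, official foreign aid grants received (current) 185.0, personal remittances received from nationals working abroad 272.6, personal remittances sent abroad by immigrant workers 161.9, official development assistance provided to other countries 200.8; capital account: acquisition of foreign patents and trademarks (non-produced assets) 64.7, capital transfers received from emigrants 107.8, sale of embassy land to a foreign government 73.6; financial account: new loans extended by domestic banks to foreign borrowers 759.8, foreign purchases of domestic corporate bonds 445.1; primary income: reinvested earnings on direct investment abroad 208.8, dividends received from foreign subsidiaries of resident firms 327.8, interest paid on external government debt 434.9.)

1231.6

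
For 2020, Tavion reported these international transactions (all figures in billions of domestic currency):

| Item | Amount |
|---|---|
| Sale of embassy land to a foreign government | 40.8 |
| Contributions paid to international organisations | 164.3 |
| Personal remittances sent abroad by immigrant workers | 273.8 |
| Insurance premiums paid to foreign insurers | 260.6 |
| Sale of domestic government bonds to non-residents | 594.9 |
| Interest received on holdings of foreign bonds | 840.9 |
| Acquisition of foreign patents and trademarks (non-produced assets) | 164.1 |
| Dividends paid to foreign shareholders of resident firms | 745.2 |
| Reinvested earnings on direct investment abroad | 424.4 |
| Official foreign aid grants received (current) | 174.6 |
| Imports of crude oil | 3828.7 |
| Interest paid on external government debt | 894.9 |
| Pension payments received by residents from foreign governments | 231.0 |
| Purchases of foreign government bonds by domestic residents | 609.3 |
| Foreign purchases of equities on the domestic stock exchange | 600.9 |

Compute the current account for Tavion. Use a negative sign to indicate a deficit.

-4496.6

Goods: -3828.7
Services: -260.6
Primary income: 840.9 - 894.9 + 424.4 - 745.2 = -374.8
Secondary income: -273.8 + 174.6 + 231.0 - 164.3 = -32.5
Current account = (-3828.7) + (-260.6) + (-374.8) + (-32.5) = -4496.6
(Excluded from the current account — capital account: sale of embassy land to a foreign government 40.8, acquisition of foreign patents and trademarks (non-produced assets) 164.1; financial account: sale of domestic government bonds to non-residents 594.9, purchases of foreign government bonds by domestic residents 609.3, foreign purchases of equities on the domestic stock exchange 600.9.)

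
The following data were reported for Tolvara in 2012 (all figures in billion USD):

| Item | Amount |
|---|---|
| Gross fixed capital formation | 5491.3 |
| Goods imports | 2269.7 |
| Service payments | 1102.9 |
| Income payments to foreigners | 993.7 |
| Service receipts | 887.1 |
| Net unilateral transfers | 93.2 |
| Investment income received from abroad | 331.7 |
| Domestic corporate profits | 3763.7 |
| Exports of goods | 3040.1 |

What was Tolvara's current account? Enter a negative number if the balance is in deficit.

-14.2

Goods balance = 3040.1 - 2269.7 = 770.4
Services balance = 887.1 - 1102.9 = -215.8
Trade balance (goods + services) = 770.4 + (-215.8) = 554.6
Net primary income = 331.7 - 993.7 = -662.0
Net secondary income = 93.2
Current account = 554.6 + (-662.0) + 93.2 = -14.2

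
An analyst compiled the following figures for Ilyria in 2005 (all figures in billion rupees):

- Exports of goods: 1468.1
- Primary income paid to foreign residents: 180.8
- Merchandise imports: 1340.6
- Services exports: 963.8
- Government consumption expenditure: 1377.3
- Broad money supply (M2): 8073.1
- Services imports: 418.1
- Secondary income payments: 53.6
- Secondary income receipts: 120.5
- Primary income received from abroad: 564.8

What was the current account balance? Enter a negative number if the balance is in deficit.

Goods balance = 1468.1 - 1340.6 = 127.5
Services balance = 963.8 - 418.1 = 545.7
Trade balance (goods + services) = 127.5 + 545.7 = 673.2
Net primary income = 564.8 - 180.8 = 384.0
Net secondary income = 120.5 - 53.6 = 66.9
Current account = 673.2 + 384.0 + 66.9 = 1124.1

1124.1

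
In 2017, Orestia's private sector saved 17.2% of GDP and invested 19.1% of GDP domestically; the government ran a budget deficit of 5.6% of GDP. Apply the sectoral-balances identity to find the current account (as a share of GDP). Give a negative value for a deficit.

-7.5

By the sectoral-balances identity, CA = (S_private - I) + (T - G).
Private balance = 17.2 - 19.1 = -1.9
Government balance (T - G) = -5.6
CA = -1.9 + (-5.6) = -7.5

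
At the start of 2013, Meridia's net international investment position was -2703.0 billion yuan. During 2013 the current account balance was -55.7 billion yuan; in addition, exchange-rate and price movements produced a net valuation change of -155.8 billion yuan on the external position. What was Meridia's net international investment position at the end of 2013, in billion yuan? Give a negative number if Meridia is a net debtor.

-2914.5

Change in NIIP = current account + net valuation change = -55.7 + (-155.8) = -211.5
End-of-year NIIP = -2703.0 + (-211.5) = -2914.5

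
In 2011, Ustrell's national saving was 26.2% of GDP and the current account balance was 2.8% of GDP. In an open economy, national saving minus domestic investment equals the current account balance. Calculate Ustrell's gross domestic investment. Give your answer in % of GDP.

I = S - CA = 26.2 - 2.8 = 23.4

23.4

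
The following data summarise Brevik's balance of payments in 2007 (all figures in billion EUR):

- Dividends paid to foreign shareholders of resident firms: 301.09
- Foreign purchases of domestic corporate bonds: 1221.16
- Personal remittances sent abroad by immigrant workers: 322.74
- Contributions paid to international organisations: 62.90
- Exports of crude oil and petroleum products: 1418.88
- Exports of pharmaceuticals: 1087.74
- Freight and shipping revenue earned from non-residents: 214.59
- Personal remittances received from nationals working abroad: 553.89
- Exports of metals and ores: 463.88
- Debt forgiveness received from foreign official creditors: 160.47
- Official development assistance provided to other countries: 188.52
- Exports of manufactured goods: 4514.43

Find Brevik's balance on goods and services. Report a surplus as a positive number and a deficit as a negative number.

7699.52

Goods: 463.88 + 4514.43 + 1418.88 + 1087.74 = 7484.93
Services: 214.59
Trade balance = 7484.93 + 214.59 = 7699.52
(Excluded from the trade balance — primary income: dividends paid to foreign shareholders of resident firms 301.09; financial account: foreign purchases of domestic corporate bonds 1221.16; secondary income: personal remittances sent abroad by immigrant workers 322.74, contributions paid to international organisations 62.90, personal remittances received from nationals working abroad 553.89, official development assistance provided to other countries 188.52; capital account: debt forgiveness received from foreign official creditors 160.47.)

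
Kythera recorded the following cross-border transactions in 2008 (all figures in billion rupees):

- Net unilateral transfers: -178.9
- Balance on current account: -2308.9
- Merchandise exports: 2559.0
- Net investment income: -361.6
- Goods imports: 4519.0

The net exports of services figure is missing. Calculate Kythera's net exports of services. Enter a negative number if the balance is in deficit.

Current account = goods balance + services balance + net primary income + net secondary income
Sum of the known components = -2500.5
Net exports of services = CA - (known components) = -2308.9 - (-2500.5) = 191.6

191.6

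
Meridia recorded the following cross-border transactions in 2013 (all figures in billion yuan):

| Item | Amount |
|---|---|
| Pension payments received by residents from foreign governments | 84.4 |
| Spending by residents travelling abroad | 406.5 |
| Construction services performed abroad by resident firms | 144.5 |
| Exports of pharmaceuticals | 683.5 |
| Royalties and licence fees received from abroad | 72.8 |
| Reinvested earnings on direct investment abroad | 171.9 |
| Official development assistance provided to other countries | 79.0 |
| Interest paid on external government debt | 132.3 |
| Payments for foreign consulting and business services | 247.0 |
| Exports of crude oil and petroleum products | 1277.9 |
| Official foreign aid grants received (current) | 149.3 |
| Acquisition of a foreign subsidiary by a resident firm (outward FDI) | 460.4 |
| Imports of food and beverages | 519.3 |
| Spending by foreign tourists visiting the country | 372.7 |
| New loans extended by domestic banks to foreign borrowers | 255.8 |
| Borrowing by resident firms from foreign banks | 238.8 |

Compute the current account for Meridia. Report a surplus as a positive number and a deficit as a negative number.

1572.9

Goods: 1277.9 + 683.5 - 519.3 = 1442.1
Services: 72.8 - 406.5 + 144.5 - 247.0 + 372.7 = -63.5
Primary income: 171.9 - 132.3 = 39.6
Secondary income: 84.4 - 79.0 + 149.3 = 154.7
Current account = 1442.1 + (-63.5) + 39.6 + 154.7 = 1572.9
(Excluded from the current account — financial account: acquisition of a foreign subsidiary by a resident firm (outward FDI) 460.4, new loans extended by domestic banks to foreign borrowers 255.8, borrowing by resident firms from foreign banks 238.8.)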